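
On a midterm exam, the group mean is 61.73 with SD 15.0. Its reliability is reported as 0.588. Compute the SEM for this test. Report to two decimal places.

SEM = SD · √(1 − ρ) = 15.0 × √0.412 = 15.0 × 0.6419 = 9.628

9.63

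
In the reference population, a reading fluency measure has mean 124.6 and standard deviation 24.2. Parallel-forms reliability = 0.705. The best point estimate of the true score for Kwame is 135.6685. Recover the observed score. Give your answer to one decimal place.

T̂ = ρX + (1 − ρ)μ  ⇒  X = (T̂ − (1 − ρ)μ) / ρ
X = (135.6685 − 0.295 × 124.6) / 0.705 = (135.6685 − 36.7570) / 0.705 = 98.9115 / 0.705 = 140.300

140.3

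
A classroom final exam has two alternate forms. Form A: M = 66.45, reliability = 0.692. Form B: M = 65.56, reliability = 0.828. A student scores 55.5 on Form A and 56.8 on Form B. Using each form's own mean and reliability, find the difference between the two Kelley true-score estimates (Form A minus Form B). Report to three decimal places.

T̂_A = 0.692(55.5) + 0.308(66.45) = 58.87260
T̂_B = 0.828(56.8) + 0.172(65.56) = 58.30672
T̂_A − T̂_B = 0.56588

0.566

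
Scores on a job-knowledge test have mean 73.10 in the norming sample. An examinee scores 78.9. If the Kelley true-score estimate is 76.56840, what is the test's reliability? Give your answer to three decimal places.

0.598

T̂ = ρX + (1 − ρ)μ  ⇒  T̂ − μ = ρ(X − μ)
ρ = (T̂ − μ)/(X − μ) = (76.56840 − 73.10) / (78.9 − 73.10) = 3.46840 / 5.80 = 0.59800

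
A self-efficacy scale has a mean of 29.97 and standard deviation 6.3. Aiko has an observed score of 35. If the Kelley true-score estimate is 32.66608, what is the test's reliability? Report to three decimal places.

T̂ = ρX + (1 − ρ)μ  ⇒  T̂ − μ = ρ(X − μ)
ρ = (T̂ − μ)/(X − μ) = (32.66608 − 29.97) / (35 − 29.97) = 2.69608 / 5.03 = 0.53600

0.536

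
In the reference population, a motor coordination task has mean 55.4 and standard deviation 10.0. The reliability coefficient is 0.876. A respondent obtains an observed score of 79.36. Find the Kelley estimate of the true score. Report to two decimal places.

Weight the observed score by reliability and the mean by (1 − reliability): T̂ = 0.876·79.36 + 0.124·55.4 = 69.51936 + 6.8696 = 76.389.

76.39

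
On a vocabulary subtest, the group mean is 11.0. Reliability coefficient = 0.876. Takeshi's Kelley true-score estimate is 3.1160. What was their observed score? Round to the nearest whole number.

2

T̂ = ρX + (1 − ρ)μ  ⇒  X = (T̂ − (1 − ρ)μ) / ρ
X = (3.1160 − 0.124 × 11.0) / 0.876 = (3.1160 − 1.3640) / 0.876 = 1.7520 / 0.876 = 2.00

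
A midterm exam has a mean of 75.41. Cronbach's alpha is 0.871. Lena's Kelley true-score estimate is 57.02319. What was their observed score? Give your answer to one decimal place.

T̂ = ρX + (1 − ρ)μ  ⇒  X = (T̂ − (1 − ρ)μ) / ρ
X = (57.02319 − 0.129 × 75.41) / 0.871 = (57.02319 − 9.72789) / 0.871 = 47.29530 / 0.871 = 54.300

54.3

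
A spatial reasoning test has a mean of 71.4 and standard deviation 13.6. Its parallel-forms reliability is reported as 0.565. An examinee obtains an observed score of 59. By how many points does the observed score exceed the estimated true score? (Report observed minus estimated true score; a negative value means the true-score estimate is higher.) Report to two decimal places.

Weight the observed score by reliability and the mean by (1 − reliability): T̂ = 0.565·59 + 0.435·71.4 = 33.335 + 31.0590 = 64.3940.
X − T̂ = 59 − 64.394 = -5.394 → -5.39

-5.39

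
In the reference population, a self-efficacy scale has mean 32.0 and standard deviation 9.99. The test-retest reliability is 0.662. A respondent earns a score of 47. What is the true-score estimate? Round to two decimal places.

Weight the observed score by reliability and the mean by (1 − reliability): T̂ = 0.662·47 + 0.338·32.0 = 31.114 + 10.8160 = 41.930.

41.93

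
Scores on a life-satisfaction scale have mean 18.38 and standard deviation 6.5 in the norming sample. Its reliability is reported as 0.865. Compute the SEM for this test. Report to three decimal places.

SEM = SD · √(1 − ρ) = 6.5 × √0.135 = 6.5 × 0.3674 = 2.3883

2.388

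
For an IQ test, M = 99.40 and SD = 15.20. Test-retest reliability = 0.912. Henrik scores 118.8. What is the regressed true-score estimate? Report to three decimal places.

117.093

T̂ = 0.912(118.8) + 0.088(99.40) = 108.3456 + 8.74720 = 117.0928 → 117.093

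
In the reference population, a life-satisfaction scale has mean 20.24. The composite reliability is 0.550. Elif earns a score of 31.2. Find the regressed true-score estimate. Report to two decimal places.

26.27

Regress the observed score toward the mean by the unreliability: T̂ = 0.550·31.2 + 0.450·20.24 = 17.1600 + 9.10800 = 26.268.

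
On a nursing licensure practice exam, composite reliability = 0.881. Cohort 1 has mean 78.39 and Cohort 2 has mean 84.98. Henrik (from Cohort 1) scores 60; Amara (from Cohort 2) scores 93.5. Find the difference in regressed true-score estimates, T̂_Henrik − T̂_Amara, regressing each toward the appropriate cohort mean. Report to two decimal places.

T̂_Henrik = 0.881(60) + 0.119(78.39) = 62.1884
T̂_Amara = 0.881(93.5) + 0.119(84.98) = 92.4861
Difference = 62.1884 − 92.4861 = -30.2977

-30.30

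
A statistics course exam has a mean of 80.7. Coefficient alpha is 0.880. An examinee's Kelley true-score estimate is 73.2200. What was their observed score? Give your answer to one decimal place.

72.2

T̂ = ρX + (1 − ρ)μ  ⇒  X = (T̂ − (1 − ρ)μ) / ρ
X = (73.2200 − 0.120 × 80.7) / 0.880 = (73.2200 − 9.6840) / 0.880 = 63.5360 / 0.880 = 72.200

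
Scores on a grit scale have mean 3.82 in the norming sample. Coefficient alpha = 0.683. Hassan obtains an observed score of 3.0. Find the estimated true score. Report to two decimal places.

T̂ = ρX + (1 − ρ)μ
  = 0.683 × 3.0 + 0.317 × 3.82
  = 2.0490 + 1.21094
  = 3.260
  ≈ 3.26

3.26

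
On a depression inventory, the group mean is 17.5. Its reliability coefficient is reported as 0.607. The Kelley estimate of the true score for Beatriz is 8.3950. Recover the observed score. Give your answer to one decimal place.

T̂ = ρX + (1 − ρ)μ  ⇒  X = (T̂ − (1 − ρ)μ) / ρ
X = (8.3950 − 0.393 × 17.5) / 0.607 = (8.3950 − 6.8775) / 0.607 = 1.5175 / 0.607 = 2.500

2.5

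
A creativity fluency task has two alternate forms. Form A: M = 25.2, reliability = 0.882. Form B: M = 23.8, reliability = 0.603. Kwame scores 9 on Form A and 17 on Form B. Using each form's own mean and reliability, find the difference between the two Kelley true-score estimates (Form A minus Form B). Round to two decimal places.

T̂_A = 0.882(9) + 0.118(25.2) = 10.9116
T̂_B = 0.603(17) + 0.397(23.8) = 19.6996
T̂_A − T̂_B = -8.7880

-8.79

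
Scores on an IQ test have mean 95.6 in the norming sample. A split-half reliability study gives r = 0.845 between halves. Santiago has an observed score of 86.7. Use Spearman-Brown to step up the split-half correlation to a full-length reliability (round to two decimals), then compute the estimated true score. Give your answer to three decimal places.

87.412

Spearman-Brown: ρ = 2r/(1 + r) = 2(0.845)/(1 + 0.845) = 1.6900/1.845 = 0.9160 → 0.92
T̂ = 0.92(86.7) + 0.08(95.6) = 79.764 + 7.648 = 87.4120 → 87.412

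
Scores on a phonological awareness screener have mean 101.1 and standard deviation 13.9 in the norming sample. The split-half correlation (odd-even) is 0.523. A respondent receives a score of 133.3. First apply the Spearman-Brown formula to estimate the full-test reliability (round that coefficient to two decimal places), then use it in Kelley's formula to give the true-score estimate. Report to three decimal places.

123.318

Spearman-Brown: ρ = 2r/(1 + r) = 2(0.523)/(1 + 0.523) = 1.0460/1.523 = 0.6868 → 0.69
T̂ = ρX + (1 − ρ)μ
  = 0.69 × 133.3 + 0.31 × 101.1
  = 91.977 + 31.341
  = 123.3180
  ≈ 123.318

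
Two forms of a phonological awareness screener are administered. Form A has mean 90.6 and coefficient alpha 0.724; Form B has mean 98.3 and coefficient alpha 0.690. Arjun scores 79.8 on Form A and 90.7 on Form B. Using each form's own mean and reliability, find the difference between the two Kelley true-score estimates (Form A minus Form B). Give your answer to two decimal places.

-10.28

T̂_A = 0.724(79.8) + 0.276(90.6) = 82.7808
T̂_B = 0.690(90.7) + 0.310(98.3) = 93.0560
T̂_A − T̂_B = -10.2752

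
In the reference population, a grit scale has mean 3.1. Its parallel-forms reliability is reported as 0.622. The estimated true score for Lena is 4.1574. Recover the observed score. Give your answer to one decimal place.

4.8

T̂ = ρX + (1 − ρ)μ  ⇒  X = (T̂ − (1 − ρ)μ) / ρ
X = (4.1574 − 0.378 × 3.1) / 0.622 = (4.1574 − 1.1718) / 0.622 = 2.9856 / 0.622 = 4.800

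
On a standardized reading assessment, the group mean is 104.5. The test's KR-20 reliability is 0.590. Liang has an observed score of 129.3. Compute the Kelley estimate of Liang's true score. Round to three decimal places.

119.132

Regress the observed score toward the mean by the unreliability: T̂ = 0.590·129.3 + 0.410·104.5 = 76.2870 + 42.8450 = 119.1320.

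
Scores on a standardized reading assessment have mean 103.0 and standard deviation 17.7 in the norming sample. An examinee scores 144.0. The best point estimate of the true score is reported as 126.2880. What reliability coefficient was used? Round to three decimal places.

T̂ = ρX + (1 − ρ)μ  ⇒  T̂ − μ = ρ(X − μ)
ρ = (T̂ − μ)/(X − μ) = (126.2880 − 103.0) / (144.0 − 103.0) = 23.2880 / 41.0 = 0.56800

0.568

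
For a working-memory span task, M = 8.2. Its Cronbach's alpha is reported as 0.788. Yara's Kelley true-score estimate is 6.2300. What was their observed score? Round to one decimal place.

5.7

T̂ = ρX + (1 − ρ)μ  ⇒  X = (T̂ − (1 − ρ)μ) / ρ
X = (6.2300 − 0.212 × 8.2) / 0.788 = (6.2300 − 1.7384) / 0.788 = 4.4916 / 0.788 = 5.700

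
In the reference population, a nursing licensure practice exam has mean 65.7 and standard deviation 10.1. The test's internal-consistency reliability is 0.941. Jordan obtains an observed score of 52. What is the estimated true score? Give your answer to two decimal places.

52.81

T̂ = ρX + (1 − ρ)μ
  = 0.941 × 52 + 0.059 × 65.7
  = 48.932 + 3.8763
  = 52.808
  ≈ 52.81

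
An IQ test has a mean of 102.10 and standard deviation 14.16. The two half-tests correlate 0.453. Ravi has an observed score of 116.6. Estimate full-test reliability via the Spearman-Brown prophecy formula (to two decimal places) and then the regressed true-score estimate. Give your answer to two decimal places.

111.09

Spearman-Brown: ρ = 2r/(1 + r) = 2(0.453)/(1 + 0.453) = 0.9060/1.453 = 0.6235 → 0.62
T̂ = ρX + (1 − ρ)μ
  = 0.62 × 116.6 + 0.38 × 102.10
  = 72.292 + 38.7980
  = 111.090
  ≈ 111.09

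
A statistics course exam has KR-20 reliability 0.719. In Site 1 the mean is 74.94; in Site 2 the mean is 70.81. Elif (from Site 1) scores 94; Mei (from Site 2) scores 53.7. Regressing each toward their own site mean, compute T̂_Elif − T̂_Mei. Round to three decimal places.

30.136

T̂_Elif = 0.719(94) + 0.281(74.94) = 88.64414
T̂_Mei = 0.719(53.7) + 0.281(70.81) = 58.50791
Difference = 88.64414 − 58.50791 = 30.13623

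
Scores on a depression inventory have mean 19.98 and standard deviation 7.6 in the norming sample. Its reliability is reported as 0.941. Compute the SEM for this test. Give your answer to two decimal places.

SEM = SD · √(1 − ρ) = 7.6 × √0.059 = 7.6 × 0.2429 = 1.846

1.85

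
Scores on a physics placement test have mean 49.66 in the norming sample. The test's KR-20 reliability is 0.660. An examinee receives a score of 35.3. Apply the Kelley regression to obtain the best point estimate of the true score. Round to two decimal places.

T̂ = 0.660(35.3) + 0.340(49.66) = 23.2980 + 16.88440 = 40.182 → 40.18

40.18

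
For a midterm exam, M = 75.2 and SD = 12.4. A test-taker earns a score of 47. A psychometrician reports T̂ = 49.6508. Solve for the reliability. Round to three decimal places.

T̂ = ρX + (1 − ρ)μ  ⇒  T̂ − μ = ρ(X − μ)
ρ = (T̂ − μ)/(X − μ) = (49.6508 − 75.2) / (47 − 75.2) = -25.5492 / -28.2 = 0.90600

0.906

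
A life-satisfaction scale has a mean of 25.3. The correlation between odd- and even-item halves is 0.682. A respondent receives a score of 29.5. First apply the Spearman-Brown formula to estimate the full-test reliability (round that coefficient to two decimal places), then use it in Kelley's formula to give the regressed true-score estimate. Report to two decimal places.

Spearman-Brown: ρ = 2r/(1 + r) = 2(0.682)/(1 + 0.682) = 1.3640/1.682 = 0.8109 → 0.81
Weight the observed score by reliability and the mean by (1 − reliability): T̂ = 0.81·29.5 + 0.19·25.3 = 23.895 + 4.807 = 28.702.

28.70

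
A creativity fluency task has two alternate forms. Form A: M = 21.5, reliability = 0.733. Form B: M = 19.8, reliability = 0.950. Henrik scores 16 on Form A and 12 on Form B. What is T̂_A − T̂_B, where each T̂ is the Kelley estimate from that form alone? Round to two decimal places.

T̂_A = 0.733(16) + 0.267(21.5) = 17.4685
T̂_B = 0.950(12) + 0.050(19.8) = 12.3900
T̂_A − T̂_B = 5.0785

5.08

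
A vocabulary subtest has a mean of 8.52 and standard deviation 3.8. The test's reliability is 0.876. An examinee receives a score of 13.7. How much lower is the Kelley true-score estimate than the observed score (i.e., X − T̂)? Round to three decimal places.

0.642

T̂ = ρX + (1 − ρ)μ
  = 0.876 × 13.7 + 0.124 × 8.52
  = 12.0012 + 1.05648
  = 13.05768
  ≈ 13.0577
X − T̂ = 13.7 − 13.0577 = 0.6423 → 0.642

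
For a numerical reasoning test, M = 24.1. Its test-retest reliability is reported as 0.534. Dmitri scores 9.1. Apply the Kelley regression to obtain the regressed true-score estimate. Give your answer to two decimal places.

16.09

Regress the observed score toward the mean by the unreliability: T̂ = 0.534·9.1 + 0.466·24.1 = 4.8594 + 11.2306 = 16.090.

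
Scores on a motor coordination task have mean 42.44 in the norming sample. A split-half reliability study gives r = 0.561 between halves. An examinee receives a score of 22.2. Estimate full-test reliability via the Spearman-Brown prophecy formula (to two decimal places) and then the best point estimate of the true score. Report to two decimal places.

Spearman-Brown: ρ = 2r/(1 + r) = 2(0.561)/(1 + 0.561) = 1.1220/1.561 = 0.7188 → 0.72
T̂ = ρX + (1 − ρ)μ
  = 0.72 × 22.2 + 0.28 × 42.44
  = 15.984 + 11.8832
  = 27.867
  ≈ 27.87

27.87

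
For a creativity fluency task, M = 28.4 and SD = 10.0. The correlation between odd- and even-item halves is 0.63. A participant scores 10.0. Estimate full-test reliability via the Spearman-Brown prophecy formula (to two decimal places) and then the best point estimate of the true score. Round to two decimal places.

14.23

Spearman-Brown: ρ = 2r/(1 + r) = 2(0.63)/(1 + 0.63) = 1.260/1.63 = 0.7730 → 0.77
T̂ = ρX + (1 − ρ)μ
  = 0.77 × 10.0 + 0.23 × 28.4
  = 7.700 + 6.532
  = 14.232
  ≈ 14.23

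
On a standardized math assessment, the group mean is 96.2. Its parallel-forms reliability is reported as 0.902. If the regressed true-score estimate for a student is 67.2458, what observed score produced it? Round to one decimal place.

T̂ = ρX + (1 − ρ)μ  ⇒  X = (T̂ − (1 − ρ)μ) / ρ
X = (67.2458 − 0.098 × 96.2) / 0.902 = (67.2458 − 9.4276) / 0.902 = 57.8182 / 0.902 = 64.100

64.1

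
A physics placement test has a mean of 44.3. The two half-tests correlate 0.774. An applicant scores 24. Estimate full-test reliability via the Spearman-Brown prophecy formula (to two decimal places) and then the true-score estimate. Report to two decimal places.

26.64

Spearman-Brown: ρ = 2r/(1 + r) = 2(0.774)/(1 + 0.774) = 1.5480/1.774 = 0.8726 → 0.87
T̂ = ρX + (1 − ρ)μ
  = 0.87 × 24 + 0.13 × 44.3
  = 20.88 + 5.759
  = 26.639
  ≈ 26.64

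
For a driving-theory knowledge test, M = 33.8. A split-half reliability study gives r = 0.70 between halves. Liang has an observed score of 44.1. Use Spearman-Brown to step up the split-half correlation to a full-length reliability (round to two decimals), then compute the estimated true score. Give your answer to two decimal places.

42.25

Spearman-Brown: ρ = 2r/(1 + r) = 2(0.70)/(1 + 0.70) = 1.400/1.70 = 0.8235 → 0.82
T̂ = ρX + (1 − ρ)μ
  = 0.82 × 44.1 + 0.18 × 33.8
  = 36.162 + 6.084
  = 42.246
  ≈ 42.25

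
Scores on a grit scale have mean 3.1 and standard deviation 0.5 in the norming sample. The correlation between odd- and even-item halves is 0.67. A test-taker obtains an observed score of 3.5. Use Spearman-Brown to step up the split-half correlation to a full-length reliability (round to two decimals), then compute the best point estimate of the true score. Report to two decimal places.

3.42

Spearman-Brown: ρ = 2r/(1 + r) = 2(0.67)/(1 + 0.67) = 1.340/1.67 = 0.8024 → 0.80
T̂ = 0.80(3.5) + 0.20(3.1) = 2.800 + 0.620 = 3.420 → 3.42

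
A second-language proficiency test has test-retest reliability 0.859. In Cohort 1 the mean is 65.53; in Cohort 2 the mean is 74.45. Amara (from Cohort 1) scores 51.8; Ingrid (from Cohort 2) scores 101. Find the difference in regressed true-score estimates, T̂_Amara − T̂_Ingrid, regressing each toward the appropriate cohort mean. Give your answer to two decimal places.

T̂_Amara = 0.859(51.8) + 0.141(65.53) = 53.7359
T̂_Ingrid = 0.859(101) + 0.141(74.45) = 97.2565
Difference = 53.7359 − 97.2565 = -43.5205

-43.52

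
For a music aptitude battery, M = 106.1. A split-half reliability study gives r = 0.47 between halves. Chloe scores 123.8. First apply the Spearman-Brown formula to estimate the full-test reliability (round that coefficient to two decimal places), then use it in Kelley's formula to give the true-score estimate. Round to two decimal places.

Spearman-Brown: ρ = 2r/(1 + r) = 2(0.47)/(1 + 0.47) = 0.940/1.47 = 0.6395 → 0.64
T̂ = ρX + (1 − ρ)μ
  = 0.64 × 123.8 + 0.36 × 106.1
  = 79.232 + 38.196
  = 117.428
  ≈ 117.43

117.43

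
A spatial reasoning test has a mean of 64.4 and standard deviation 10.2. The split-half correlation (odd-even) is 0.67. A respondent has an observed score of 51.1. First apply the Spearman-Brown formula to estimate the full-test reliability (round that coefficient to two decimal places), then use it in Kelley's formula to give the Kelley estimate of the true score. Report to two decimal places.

Spearman-Brown: ρ = 2r/(1 + r) = 2(0.67)/(1 + 0.67) = 1.340/1.67 = 0.8024 → 0.80
T̂ = ρX + (1 − ρ)μ
  = 0.80 × 51.1 + 0.20 × 64.4
  = 40.880 + 12.880
  = 53.760
  ≈ 53.76

53.76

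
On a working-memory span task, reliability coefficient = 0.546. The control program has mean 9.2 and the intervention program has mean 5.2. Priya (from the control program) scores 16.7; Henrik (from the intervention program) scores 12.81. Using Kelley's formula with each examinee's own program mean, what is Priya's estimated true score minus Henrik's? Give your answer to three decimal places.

3.940

T̂_Priya = 0.546(16.7) + 0.454(9.2) = 13.29500
T̂_Henrik = 0.546(12.81) + 0.454(5.2) = 9.35506
Difference = 13.29500 − 9.35506 = 3.93994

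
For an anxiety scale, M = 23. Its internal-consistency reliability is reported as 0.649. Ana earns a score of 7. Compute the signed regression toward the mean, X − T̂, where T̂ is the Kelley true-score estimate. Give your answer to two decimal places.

T̂ = 0.649(7) + 0.351(23) = 4.543 + 8.073 = 12.6160 → 12.616
X − T̂ = 7 − 12.616 = -5.616 → -5.62

-5.62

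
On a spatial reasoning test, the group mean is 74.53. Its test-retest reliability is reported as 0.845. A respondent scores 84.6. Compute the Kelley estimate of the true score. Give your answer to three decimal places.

83.039

Kelley's formula gives T̂ = 0.845·84.6 + 0.155·74.53 = 71.4870 + 11.55215 = 83.0391.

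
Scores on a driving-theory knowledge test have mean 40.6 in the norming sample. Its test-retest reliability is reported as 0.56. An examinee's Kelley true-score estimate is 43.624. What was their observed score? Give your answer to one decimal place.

46.0

T̂ = ρX + (1 − ρ)μ  ⇒  X = (T̂ − (1 − ρ)μ) / ρ
X = (43.624 − 0.44 × 40.6) / 0.56 = (43.624 − 17.864) / 0.56 = 25.760 / 0.56 = 46.000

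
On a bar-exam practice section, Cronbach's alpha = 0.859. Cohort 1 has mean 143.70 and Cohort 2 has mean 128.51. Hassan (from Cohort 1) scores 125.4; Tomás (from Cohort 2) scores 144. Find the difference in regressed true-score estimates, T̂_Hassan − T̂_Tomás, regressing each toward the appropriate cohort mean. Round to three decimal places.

T̂_Hassan = 0.859(125.4) + 0.141(143.70) = 127.98030
T̂_Tomás = 0.859(144) + 0.141(128.51) = 141.81591
Difference = 127.98030 − 141.81591 = -13.83561

-13.836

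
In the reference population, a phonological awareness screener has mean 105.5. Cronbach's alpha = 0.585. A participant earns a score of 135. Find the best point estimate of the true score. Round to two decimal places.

T̂ = 0.585(135) + 0.415(105.5) = 78.975 + 43.7825 = 122.757 → 122.76

122.76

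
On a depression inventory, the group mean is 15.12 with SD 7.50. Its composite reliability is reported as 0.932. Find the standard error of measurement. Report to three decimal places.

SEM = SD · √(1 − ρ) = 7.50 × √0.068 = 7.50 × 0.2608 = 1.9558

1.956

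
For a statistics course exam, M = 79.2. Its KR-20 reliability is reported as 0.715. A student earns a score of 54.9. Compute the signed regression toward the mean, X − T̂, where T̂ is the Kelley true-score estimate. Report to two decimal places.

-6.93

Regress the observed score toward the mean by the unreliability: T̂ = 0.715·54.9 + 0.285·79.2 = 39.2535 + 22.5720 = 61.8255.
X − T̂ = 54.9 − 61.825 = -6.925 → -6.93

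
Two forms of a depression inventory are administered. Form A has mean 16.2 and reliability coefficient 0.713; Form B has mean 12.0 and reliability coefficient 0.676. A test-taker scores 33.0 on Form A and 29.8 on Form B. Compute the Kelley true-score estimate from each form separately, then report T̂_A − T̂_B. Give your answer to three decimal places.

4.146

T̂_A = 0.713(33.0) + 0.287(16.2) = 28.17840
T̂_B = 0.676(29.8) + 0.324(12.0) = 24.03280
T̂_A − T̂_B = 4.14560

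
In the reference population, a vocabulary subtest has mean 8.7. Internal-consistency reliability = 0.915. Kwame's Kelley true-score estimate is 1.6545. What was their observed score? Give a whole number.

T̂ = ρX + (1 − ρ)μ  ⇒  X = (T̂ − (1 − ρ)μ) / ρ
X = (1.6545 − 0.085 × 8.7) / 0.915 = (1.6545 − 0.7395) / 0.915 = 0.9150 / 0.915 = 1.00

1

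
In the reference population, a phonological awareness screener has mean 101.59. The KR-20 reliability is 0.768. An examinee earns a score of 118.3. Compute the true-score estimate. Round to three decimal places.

114.423

T̂ = 0.768(118.3) + 0.232(101.59) = 90.8544 + 23.56888 = 114.4233 → 114.423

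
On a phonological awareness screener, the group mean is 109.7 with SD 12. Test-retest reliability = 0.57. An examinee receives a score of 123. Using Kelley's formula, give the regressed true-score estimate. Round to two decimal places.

117.28

T̂ = 0.57(123) + 0.43(109.7) = 70.11 + 47.171 = 117.281 → 117.28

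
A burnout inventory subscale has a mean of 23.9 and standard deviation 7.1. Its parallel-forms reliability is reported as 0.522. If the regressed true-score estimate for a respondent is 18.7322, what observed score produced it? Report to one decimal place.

14.0

T̂ = ρX + (1 − ρ)μ  ⇒  X = (T̂ − (1 − ρ)μ) / ρ
X = (18.7322 − 0.478 × 23.9) / 0.522 = (18.7322 − 11.4242) / 0.522 = 7.3080 / 0.522 = 14.000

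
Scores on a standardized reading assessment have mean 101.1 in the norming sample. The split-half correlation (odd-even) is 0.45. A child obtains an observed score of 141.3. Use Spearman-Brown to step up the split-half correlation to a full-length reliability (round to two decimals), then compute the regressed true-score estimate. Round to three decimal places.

Spearman-Brown: ρ = 2r/(1 + r) = 2(0.45)/(1 + 0.45) = 0.900/1.45 = 0.6207 → 0.62
T̂ = 0.62(141.3) + 0.38(101.1) = 87.606 + 38.418 = 126.0240 → 126.024

126.024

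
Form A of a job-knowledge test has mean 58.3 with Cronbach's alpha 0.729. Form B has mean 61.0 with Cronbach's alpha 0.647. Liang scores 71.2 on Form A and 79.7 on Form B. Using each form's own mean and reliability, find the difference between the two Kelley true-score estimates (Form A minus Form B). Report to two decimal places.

-5.39

T̂_A = 0.729(71.2) + 0.271(58.3) = 67.7041
T̂_B = 0.647(79.7) + 0.353(61.0) = 73.0989
T̂_A − T̂_B = -5.3948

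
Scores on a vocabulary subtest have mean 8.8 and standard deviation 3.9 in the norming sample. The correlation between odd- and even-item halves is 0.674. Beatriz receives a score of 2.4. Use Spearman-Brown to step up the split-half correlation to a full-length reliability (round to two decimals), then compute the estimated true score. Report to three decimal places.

3.616

Spearman-Brown: ρ = 2r/(1 + r) = 2(0.674)/(1 + 0.674) = 1.3480/1.674 = 0.8053 → 0.81
Regress the observed score toward the mean by the unreliability: T̂ = 0.81·2.4 + 0.19·8.8 = 1.944 + 1.672 = 3.6160.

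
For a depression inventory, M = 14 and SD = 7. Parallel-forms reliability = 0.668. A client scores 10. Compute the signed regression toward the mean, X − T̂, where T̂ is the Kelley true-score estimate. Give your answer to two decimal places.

-1.33

Kelley's formula gives T̂ = 0.668·10 + 0.332·14 = 6.680 + 4.648 = 11.3280.
X − T̂ = 10 − 11.328 = -1.328 → -1.33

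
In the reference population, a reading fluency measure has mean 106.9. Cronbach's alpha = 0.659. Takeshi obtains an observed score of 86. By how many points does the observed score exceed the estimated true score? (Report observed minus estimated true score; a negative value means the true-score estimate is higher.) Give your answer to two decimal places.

T̂ = ρX + (1 − ρ)μ
  = 0.659 × 86 + 0.341 × 106.9
  = 56.674 + 36.4529
  = 93.1269
  ≈ 93.127
X − T̂ = 86 − 93.127 = -7.127 → -7.13

-7.13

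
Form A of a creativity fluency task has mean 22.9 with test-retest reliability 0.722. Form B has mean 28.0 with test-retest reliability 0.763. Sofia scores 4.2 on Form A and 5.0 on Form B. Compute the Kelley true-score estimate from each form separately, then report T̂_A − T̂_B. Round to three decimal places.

T̂_A = 0.722(4.2) + 0.278(22.9) = 9.39860
T̂_B = 0.763(5.0) + 0.237(28.0) = 10.45100
T̂_A − T̂_B = -1.05240

-1.052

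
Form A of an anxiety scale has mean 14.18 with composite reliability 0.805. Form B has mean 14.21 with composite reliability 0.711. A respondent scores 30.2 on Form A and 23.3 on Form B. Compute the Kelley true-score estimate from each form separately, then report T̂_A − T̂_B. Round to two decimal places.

T̂_A = 0.805(30.2) + 0.195(14.18) = 27.0761
T̂_B = 0.711(23.3) + 0.289(14.21) = 20.6730
T̂_A − T̂_B = 6.4031

6.40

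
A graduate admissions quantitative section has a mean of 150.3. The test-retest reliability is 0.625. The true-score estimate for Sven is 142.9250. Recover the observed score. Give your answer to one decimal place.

T̂ = ρX + (1 − ρ)μ  ⇒  X = (T̂ − (1 − ρ)μ) / ρ
X = (142.9250 − 0.375 × 150.3) / 0.625 = (142.9250 − 56.3625) / 0.625 = 86.5625 / 0.625 = 138.500

138.5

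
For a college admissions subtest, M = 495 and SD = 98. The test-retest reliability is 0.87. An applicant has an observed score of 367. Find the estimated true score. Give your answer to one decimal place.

T̂ = 0.87(367) + 0.13(495) = 319.29 + 64.35 = 383.64 → 383.6

383.6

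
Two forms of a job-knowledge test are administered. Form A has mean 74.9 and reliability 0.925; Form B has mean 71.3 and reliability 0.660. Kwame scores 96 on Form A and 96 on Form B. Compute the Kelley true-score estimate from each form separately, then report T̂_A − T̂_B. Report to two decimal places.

6.82

T̂_A = 0.925(96) + 0.075(74.9) = 94.4175
T̂_B = 0.660(96) + 0.340(71.3) = 87.6020
T̂_A − T̂_B = 6.8155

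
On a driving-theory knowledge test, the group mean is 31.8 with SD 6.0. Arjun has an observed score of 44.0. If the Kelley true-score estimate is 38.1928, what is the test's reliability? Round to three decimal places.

T̂ = ρX + (1 − ρ)μ  ⇒  T̂ − μ = ρ(X − μ)
ρ = (T̂ − μ)/(X − μ) = (38.1928 − 31.8) / (44.0 − 31.8) = 6.3928 / 12.2 = 0.52400

0.524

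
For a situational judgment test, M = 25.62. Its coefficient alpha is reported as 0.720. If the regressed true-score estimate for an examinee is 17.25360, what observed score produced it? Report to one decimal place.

T̂ = ρX + (1 − ρ)μ  ⇒  X = (T̂ − (1 − ρ)μ) / ρ
X = (17.25360 − 0.280 × 25.62) / 0.720 = (17.25360 − 7.17360) / 0.720 = 10.08000 / 0.720 = 14.000

14.0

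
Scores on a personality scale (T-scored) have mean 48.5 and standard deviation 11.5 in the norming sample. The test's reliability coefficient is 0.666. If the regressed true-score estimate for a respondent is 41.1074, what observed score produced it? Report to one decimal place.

37.4

T̂ = ρX + (1 − ρ)μ  ⇒  X = (T̂ − (1 − ρ)μ) / ρ
X = (41.1074 − 0.334 × 48.5) / 0.666 = (41.1074 − 16.1990) / 0.666 = 24.9084 / 0.666 = 37.400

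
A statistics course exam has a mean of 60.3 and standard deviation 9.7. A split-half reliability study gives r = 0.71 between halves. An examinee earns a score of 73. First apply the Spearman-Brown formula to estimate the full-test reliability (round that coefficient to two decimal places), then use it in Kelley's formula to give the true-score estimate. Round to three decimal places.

70.841

Spearman-Brown: ρ = 2r/(1 + r) = 2(0.71)/(1 + 0.71) = 1.420/1.71 = 0.8304 → 0.83
T̂ = 0.83(73) + 0.17(60.3) = 60.59 + 10.251 = 70.8410 → 70.841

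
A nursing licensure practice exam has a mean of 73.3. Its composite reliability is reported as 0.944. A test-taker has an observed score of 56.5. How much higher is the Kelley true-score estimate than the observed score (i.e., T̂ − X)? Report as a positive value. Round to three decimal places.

T̂ = ρX + (1 − ρ)μ
  = 0.944 × 56.5 + 0.056 × 73.3
  = 53.3360 + 4.1048
  = 57.44080
  ≈ 57.4408
T̂ − X = 57.4408 − 56.5 = 0.9408 → 0.941

0.941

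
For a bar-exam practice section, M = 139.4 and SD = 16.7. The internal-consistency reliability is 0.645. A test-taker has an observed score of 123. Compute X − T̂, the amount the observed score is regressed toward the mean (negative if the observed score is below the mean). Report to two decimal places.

-5.82

T̂ = ρX + (1 − ρ)μ
  = 0.645 × 123 + 0.355 × 139.4
  = 79.335 + 49.4870
  = 128.8220
  ≈ 128.822
X − T̂ = 123 − 128.822 = -5.822 → -5.82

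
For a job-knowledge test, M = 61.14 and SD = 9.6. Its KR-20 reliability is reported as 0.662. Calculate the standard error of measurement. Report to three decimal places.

SEM = SD · √(1 − ρ) = 9.6 × √0.338 = 9.6 × 0.5814 = 5.5812

5.581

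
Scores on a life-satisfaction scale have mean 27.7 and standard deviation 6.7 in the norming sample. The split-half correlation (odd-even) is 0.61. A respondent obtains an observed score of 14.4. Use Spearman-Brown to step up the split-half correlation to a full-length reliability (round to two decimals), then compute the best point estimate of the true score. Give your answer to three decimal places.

17.592

Spearman-Brown: ρ = 2r/(1 + r) = 2(0.61)/(1 + 0.61) = 1.220/1.61 = 0.7578 → 0.76
Weight the observed score by reliability and the mean by (1 − reliability): T̂ = 0.76·14.4 + 0.24·27.7 = 10.944 + 6.648 = 17.5920.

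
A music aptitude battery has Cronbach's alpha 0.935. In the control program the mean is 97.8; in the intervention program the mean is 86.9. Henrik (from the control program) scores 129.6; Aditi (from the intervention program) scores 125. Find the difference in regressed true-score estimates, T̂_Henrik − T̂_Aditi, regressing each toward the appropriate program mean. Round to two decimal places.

T̂_Henrik = 0.935(129.6) + 0.065(97.8) = 127.5330
T̂_Aditi = 0.935(125) + 0.065(86.9) = 122.5235
Difference = 127.5330 − 122.5235 = 5.0095

5.01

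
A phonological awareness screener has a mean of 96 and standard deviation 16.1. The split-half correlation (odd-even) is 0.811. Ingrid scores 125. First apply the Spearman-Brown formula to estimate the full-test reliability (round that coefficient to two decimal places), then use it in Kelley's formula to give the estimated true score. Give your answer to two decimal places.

122.10

Spearman-Brown: ρ = 2r/(1 + r) = 2(0.811)/(1 + 0.811) = 1.6220/1.811 = 0.8956 → 0.90
Kelley's formula gives T̂ = 0.90·125 + 0.10·96 = 112.50 + 9.60 = 122.100.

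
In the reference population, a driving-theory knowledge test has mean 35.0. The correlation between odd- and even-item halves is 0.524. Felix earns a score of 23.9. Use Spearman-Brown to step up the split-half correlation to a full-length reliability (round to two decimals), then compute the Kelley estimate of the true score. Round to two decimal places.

Spearman-Brown: ρ = 2r/(1 + r) = 2(0.524)/(1 + 0.524) = 1.0480/1.524 = 0.6877 → 0.69
T̂ = 0.69(23.9) + 0.31(35.0) = 16.491 + 10.850 = 27.341 → 27.34

27.34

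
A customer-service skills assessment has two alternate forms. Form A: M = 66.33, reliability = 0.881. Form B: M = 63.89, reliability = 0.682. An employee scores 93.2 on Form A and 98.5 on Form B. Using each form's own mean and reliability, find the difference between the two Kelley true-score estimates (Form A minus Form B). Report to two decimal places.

T̂_A = 0.881(93.2) + 0.119(66.33) = 90.0025
T̂_B = 0.682(98.5) + 0.318(63.89) = 87.4940
T̂_A − T̂_B = 2.5084

2.51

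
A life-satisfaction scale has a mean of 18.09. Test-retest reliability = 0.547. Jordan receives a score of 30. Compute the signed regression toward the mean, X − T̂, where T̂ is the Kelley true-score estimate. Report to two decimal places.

T̂ = 0.547(30) + 0.453(18.09) = 16.410 + 8.19477 = 24.6048 → 24.605
X − T̂ = 30 − 24.605 = 5.395 → 5.40

5.40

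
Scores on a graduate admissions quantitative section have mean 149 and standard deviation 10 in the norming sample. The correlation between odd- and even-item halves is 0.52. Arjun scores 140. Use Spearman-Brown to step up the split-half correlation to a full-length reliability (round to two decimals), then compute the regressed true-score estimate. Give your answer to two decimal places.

Spearman-Brown: ρ = 2r/(1 + r) = 2(0.52)/(1 + 0.52) = 1.040/1.52 = 0.6842 → 0.68
T̂ = ρX + (1 − ρ)μ
  = 0.68 × 140 + 0.32 × 149
  = 95.20 + 47.68
  = 142.880
  ≈ 142.88

142.88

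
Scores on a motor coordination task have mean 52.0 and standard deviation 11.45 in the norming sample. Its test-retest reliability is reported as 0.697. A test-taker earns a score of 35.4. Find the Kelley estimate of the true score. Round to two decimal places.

40.43

Kelley's formula gives T̂ = 0.697·35.4 + 0.303·52.0 = 24.6738 + 15.7560 = 40.430.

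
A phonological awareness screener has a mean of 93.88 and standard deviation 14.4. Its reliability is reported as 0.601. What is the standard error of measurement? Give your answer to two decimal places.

9.10

SEM = SD · √(1 − ρ) = 14.4 × √0.399 = 14.4 × 0.6317 = 9.096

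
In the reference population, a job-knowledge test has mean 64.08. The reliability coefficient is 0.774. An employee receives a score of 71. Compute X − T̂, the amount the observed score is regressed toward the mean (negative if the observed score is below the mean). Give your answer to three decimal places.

1.564

Weight the observed score by reliability and the mean by (1 − reliability): T̂ = 0.774·71 + 0.226·64.08 = 54.954 + 14.48208 = 69.43608.
X − T̂ = 71 − 69.4361 = 1.5639 → 1.564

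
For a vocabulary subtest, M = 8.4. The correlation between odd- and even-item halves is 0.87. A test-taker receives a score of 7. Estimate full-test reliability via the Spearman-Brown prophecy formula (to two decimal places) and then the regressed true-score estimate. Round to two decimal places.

Spearman-Brown: ρ = 2r/(1 + r) = 2(0.87)/(1 + 0.87) = 1.740/1.87 = 0.9305 → 0.93
Regress the observed score toward the mean by the unreliability: T̂ = 0.93·7 + 0.07·8.4 = 6.51 + 0.588 = 7.098.

7.10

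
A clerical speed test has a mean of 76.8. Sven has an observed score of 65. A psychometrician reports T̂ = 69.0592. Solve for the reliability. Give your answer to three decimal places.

0.656

T̂ = ρX + (1 − ρ)μ  ⇒  T̂ − μ = ρ(X − μ)
ρ = (T̂ − μ)/(X − μ) = (69.0592 − 76.8) / (65 − 76.8) = -7.7408 / -11.8 = 0.65600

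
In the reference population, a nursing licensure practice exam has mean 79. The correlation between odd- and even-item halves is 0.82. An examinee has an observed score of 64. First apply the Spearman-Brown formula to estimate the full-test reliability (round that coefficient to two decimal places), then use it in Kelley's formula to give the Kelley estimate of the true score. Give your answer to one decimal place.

65.5

Spearman-Brown: ρ = 2r/(1 + r) = 2(0.82)/(1 + 0.82) = 1.640/1.82 = 0.9011 → 0.90
Kelley's formula gives T̂ = 0.90·64 + 0.10·79 = 57.60 + 7.90 = 65.50.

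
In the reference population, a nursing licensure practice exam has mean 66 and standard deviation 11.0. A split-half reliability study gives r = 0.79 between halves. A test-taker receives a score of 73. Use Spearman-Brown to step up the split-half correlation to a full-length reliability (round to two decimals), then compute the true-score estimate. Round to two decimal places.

Spearman-Brown: ρ = 2r/(1 + r) = 2(0.79)/(1 + 0.79) = 1.580/1.79 = 0.8827 → 0.88
T̂ = 0.88(73) + 0.12(66) = 64.24 + 7.92 = 72.160 → 72.16

72.16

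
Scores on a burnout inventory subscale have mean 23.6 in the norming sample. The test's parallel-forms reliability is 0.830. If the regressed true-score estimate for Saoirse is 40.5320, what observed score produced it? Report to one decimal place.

44.0

T̂ = ρX + (1 − ρ)μ  ⇒  X = (T̂ − (1 − ρ)μ) / ρ
X = (40.5320 − 0.170 × 23.6) / 0.830 = (40.5320 − 4.0120) / 0.830 = 36.5200 / 0.830 = 44.000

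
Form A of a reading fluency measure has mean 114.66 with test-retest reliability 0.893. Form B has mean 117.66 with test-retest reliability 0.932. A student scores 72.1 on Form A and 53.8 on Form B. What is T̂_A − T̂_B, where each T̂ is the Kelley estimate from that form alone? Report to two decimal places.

T̂_A = 0.893(72.1) + 0.107(114.66) = 76.6539
T̂_B = 0.932(53.8) + 0.068(117.66) = 58.1425
T̂_A − T̂_B = 18.5114

18.51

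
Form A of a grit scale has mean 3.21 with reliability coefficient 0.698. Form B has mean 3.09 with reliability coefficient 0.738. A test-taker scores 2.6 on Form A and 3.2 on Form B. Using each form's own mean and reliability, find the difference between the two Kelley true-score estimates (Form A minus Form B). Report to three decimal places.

T̂_A = 0.698(2.6) + 0.302(3.21) = 2.78422
T̂_B = 0.738(3.2) + 0.262(3.09) = 3.17118
T̂_A − T̂_B = -0.38696

-0.387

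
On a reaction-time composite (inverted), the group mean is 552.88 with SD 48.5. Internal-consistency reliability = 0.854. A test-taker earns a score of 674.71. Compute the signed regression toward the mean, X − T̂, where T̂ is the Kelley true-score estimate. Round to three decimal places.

T̂ = 0.854(674.71) + 0.146(552.88) = 576.20234 + 80.72048 = 656.92282 → 656.9228
X − T̂ = 674.71 − 656.9228 = 17.7872 → 17.787

17.787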